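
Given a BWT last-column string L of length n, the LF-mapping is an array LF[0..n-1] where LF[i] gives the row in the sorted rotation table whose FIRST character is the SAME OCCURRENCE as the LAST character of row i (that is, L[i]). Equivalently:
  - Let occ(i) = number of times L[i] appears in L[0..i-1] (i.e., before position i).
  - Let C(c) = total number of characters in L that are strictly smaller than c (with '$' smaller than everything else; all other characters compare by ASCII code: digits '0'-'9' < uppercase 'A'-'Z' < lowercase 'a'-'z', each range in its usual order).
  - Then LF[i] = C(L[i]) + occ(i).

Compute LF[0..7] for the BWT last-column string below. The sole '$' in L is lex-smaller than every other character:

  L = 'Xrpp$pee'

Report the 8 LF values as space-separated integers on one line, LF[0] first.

Answer: 1 7 4 5 0 6 2 3

Derivation:
Char counts: '$':1, 'X':1, 'e':2, 'p':3, 'r':1
C (first-col start): C('$')=0, C('X')=1, C('e')=2, C('p')=4, C('r')=7
L[0]='X': occ=0, LF[0]=C('X')+0=1+0=1
L[1]='r': occ=0, LF[1]=C('r')+0=7+0=7
L[2]='p': occ=0, LF[2]=C('p')+0=4+0=4
L[3]='p': occ=1, LF[3]=C('p')+1=4+1=5
L[4]='$': occ=0, LF[4]=C('$')+0=0+0=0
L[5]='p': occ=2, LF[5]=C('p')+2=4+2=6
L[6]='e': occ=0, LF[6]=C('e')+0=2+0=2
L[7]='e': occ=1, LF[7]=C('e')+1=2+1=3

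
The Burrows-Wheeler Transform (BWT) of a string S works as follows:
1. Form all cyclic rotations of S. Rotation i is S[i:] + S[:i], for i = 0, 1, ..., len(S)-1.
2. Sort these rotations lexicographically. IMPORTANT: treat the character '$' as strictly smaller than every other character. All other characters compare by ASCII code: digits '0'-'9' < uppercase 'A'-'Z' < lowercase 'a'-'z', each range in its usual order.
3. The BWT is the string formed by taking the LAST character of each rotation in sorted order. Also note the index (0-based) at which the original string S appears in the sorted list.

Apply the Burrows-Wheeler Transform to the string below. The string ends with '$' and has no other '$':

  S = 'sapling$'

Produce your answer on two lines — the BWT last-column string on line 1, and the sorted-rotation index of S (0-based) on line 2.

Answer: gsnlpia$
7

Derivation:
All 8 rotations (rotation i = S[i:]+S[:i]):
  rot[0] = sapling$
  rot[1] = apling$s
  rot[2] = pling$sa
  rot[3] = ling$sap
  rot[4] = ing$sapl
  rot[5] = ng$sapli
  rot[6] = g$saplin
  rot[7] = $sapling
Sorted (with $ < everything):
  sorted[0] = $sapling  (last char: 'g')
  sorted[1] = apling$s  (last char: 's')
  sorted[2] = g$saplin  (last char: 'n')
  sorted[3] = ing$sapl  (last char: 'l')
  sorted[4] = ling$sap  (last char: 'p')
  sorted[5] = ng$sapli  (last char: 'i')
  sorted[6] = pling$sa  (last char: 'a')
  sorted[7] = sapling$  (last char: '$')
Last column: gsnlpia$
Original string S is at sorted index 7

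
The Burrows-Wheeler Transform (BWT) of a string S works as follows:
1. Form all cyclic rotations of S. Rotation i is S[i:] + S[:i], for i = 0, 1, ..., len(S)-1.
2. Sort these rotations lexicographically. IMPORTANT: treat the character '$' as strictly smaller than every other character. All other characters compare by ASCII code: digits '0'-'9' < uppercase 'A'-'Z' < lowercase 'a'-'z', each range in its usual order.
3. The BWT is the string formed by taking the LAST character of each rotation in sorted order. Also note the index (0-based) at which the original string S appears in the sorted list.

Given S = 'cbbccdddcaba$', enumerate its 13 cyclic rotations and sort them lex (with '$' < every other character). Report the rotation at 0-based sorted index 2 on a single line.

All 13 rotations (rotation i = S[i:]+S[:i]):
  rot[0] = cbbccdddcaba$
  rot[1] = bbccdddcaba$c
  rot[2] = bccdddcaba$cb
  rot[3] = ccdddcaba$cbb
  rot[4] = cdddcaba$cbbc
  rot[5] = dddcaba$cbbcc
  rot[6] = ddcaba$cbbccd
  rot[7] = dcaba$cbbccdd
  rot[8] = caba$cbbccddd
  rot[9] = aba$cbbccdddc
  rot[10] = ba$cbbccdddca
  rot[11] = a$cbbccdddcab
  rot[12] = $cbbccdddcaba
Sorted (with $ < everything):
  sorted[0] = $cbbccdddcaba
  sorted[1] = a$cbbccdddcab
  sorted[2] = aba$cbbccdddc
  sorted[3] = ba$cbbccdddca
  sorted[4] = bbccdddcaba$c
  sorted[5] = bccdddcaba$cb
  sorted[6] = caba$cbbccddd
  sorted[7] = cbbccdddcaba$
  sorted[8] = ccdddcaba$cbb
  sorted[9] = cdddcaba$cbbc
  sorted[10] = dcaba$cbbccdd
  sorted[11] = ddcaba$cbbccd
  sorted[12] = dddcaba$cbbcc
sorted[2] = aba$cbbccdddc

Answer: aba$cbbccdddc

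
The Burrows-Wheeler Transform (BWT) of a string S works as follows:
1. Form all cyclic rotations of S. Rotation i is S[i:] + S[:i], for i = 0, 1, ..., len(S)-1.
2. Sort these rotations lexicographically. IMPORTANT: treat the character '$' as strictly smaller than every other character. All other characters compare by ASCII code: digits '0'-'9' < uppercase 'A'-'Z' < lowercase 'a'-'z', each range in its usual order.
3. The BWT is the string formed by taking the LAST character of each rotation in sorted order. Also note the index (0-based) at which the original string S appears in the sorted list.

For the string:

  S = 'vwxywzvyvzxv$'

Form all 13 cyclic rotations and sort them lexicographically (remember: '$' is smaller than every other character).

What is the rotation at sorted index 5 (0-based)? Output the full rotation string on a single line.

Answer: wxywzvyvzxv$v

Derivation:
All 13 rotations (rotation i = S[i:]+S[:i]):
  rot[0] = vwxywzvyvzxv$
  rot[1] = wxywzvyvzxv$v
  rot[2] = xywzvyvzxv$vw
  rot[3] = ywzvyvzxv$vwx
  rot[4] = wzvyvzxv$vwxy
  rot[5] = zvyvzxv$vwxyw
  rot[6] = vyvzxv$vwxywz
  rot[7] = yvzxv$vwxywzv
  rot[8] = vzxv$vwxywzvy
  rot[9] = zxv$vwxywzvyv
  rot[10] = xv$vwxywzvyvz
  rot[11] = v$vwxywzvyvzx
  rot[12] = $vwxywzvyvzxv
Sorted (with $ < everything):
  sorted[0] = $vwxywzvyvzxv
  sorted[1] = v$vwxywzvyvzx
  sorted[2] = vwxywzvyvzxv$
  sorted[3] = vyvzxv$vwxywz
  sorted[4] = vzxv$vwxywzvy
  sorted[5] = wxywzvyvzxv$v
  sorted[6] = wzvyvzxv$vwxy
  sorted[7] = xv$vwxywzvyvz
  sorted[8] = xywzvyvzxv$vw
  sorted[9] = yvzxv$vwxywzv
  sorted[10] = ywzvyvzxv$vwx
  sorted[11] = zvyvzxv$vwxyw
  sorted[12] = zxv$vwxywzvyv
sorted[5] = wxywzvyvzxv$v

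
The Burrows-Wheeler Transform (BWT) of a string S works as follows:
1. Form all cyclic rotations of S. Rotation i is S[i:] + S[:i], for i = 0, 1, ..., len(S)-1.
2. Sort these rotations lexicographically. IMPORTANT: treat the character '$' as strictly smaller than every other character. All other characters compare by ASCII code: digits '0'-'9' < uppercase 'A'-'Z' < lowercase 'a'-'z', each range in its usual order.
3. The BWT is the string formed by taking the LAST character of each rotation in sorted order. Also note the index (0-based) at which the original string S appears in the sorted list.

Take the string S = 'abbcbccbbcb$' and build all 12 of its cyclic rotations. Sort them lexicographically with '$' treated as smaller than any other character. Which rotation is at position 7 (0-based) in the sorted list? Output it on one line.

Answer: bccbbcb$abbc

Derivation:
All 12 rotations (rotation i = S[i:]+S[:i]):
  rot[0] = abbcbccbbcb$
  rot[1] = bbcbccbbcb$a
  rot[2] = bcbccbbcb$ab
  rot[3] = cbccbbcb$abb
  rot[4] = bccbbcb$abbc
  rot[5] = ccbbcb$abbcb
  rot[6] = cbbcb$abbcbc
  rot[7] = bbcb$abbcbcc
  rot[8] = bcb$abbcbccb
  rot[9] = cb$abbcbccbb
  rot[10] = b$abbcbccbbc
  rot[11] = $abbcbccbbcb
Sorted (with $ < everything):
  sorted[0] = $abbcbccbbcb
  sorted[1] = abbcbccbbcb$
  sorted[2] = b$abbcbccbbc
  sorted[3] = bbcb$abbcbcc
  sorted[4] = bbcbccbbcb$a
  sorted[5] = bcb$abbcbccb
  sorted[6] = bcbccbbcb$ab
  sorted[7] = bccbbcb$abbc
  sorted[8] = cb$abbcbccbb
  sorted[9] = cbbcb$abbcbc
  sorted[10] = cbccbbcb$abb
  sorted[11] = ccbbcb$abbcb
sorted[7] = bccbbcb$abbc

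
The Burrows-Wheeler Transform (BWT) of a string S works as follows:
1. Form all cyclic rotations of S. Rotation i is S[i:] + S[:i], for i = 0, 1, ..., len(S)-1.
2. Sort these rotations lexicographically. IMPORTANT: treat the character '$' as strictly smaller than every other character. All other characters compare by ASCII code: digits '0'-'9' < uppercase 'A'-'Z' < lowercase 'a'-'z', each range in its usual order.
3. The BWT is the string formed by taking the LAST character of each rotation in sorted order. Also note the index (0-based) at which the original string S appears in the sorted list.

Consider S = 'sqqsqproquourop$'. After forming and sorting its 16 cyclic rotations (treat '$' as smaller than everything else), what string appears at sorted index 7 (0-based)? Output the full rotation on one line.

Answer: qqsqproquourop$s

Derivation:
All 16 rotations (rotation i = S[i:]+S[:i]):
  rot[0] = sqqsqproquourop$
  rot[1] = qqsqproquourop$s
  rot[2] = qsqproquourop$sq
  rot[3] = sqproquourop$sqq
  rot[4] = qproquourop$sqqs
  rot[5] = proquourop$sqqsq
  rot[6] = roquourop$sqqsqp
  rot[7] = oquourop$sqqsqpr
  rot[8] = quourop$sqqsqpro
  rot[9] = uourop$sqqsqproq
  rot[10] = ourop$sqqsqproqu
  rot[11] = urop$sqqsqproquo
  rot[12] = rop$sqqsqproquou
  rot[13] = op$sqqsqproquour
  rot[14] = p$sqqsqproquouro
  rot[15] = $sqqsqproquourop
Sorted (with $ < everything):
  sorted[0] = $sqqsqproquourop
  sorted[1] = op$sqqsqproquour
  sorted[2] = oquourop$sqqsqpr
  sorted[3] = ourop$sqqsqproqu
  sorted[4] = p$sqqsqproquouro
  sorted[5] = proquourop$sqqsq
  sorted[6] = qproquourop$sqqs
  sorted[7] = qqsqproquourop$s
  sorted[8] = qsqproquourop$sq
  sorted[9] = quourop$sqqsqpro
  sorted[10] = rop$sqqsqproquou
  sorted[11] = roquourop$sqqsqp
  sorted[12] = sqproquourop$sqq
  sorted[13] = sqqsqproquourop$
  sorted[14] = uourop$sqqsqproq
  sorted[15] = urop$sqqsqproquo
sorted[7] = qqsqproquourop$s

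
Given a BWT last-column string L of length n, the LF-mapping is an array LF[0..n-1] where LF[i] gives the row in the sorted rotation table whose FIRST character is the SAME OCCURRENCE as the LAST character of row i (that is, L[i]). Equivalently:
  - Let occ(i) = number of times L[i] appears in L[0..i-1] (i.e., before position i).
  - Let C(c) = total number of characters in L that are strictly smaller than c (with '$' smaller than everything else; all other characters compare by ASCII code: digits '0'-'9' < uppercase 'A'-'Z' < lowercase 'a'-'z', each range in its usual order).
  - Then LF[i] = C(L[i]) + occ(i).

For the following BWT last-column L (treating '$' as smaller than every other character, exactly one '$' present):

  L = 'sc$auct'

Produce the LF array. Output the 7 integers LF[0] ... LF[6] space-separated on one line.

Char counts: '$':1, 'a':1, 'c':2, 's':1, 't':1, 'u':1
C (first-col start): C('$')=0, C('a')=1, C('c')=2, C('s')=4, C('t')=5, C('u')=6
L[0]='s': occ=0, LF[0]=C('s')+0=4+0=4
L[1]='c': occ=0, LF[1]=C('c')+0=2+0=2
L[2]='$': occ=0, LF[2]=C('$')+0=0+0=0
L[3]='a': occ=0, LF[3]=C('a')+0=1+0=1
L[4]='u': occ=0, LF[4]=C('u')+0=6+0=6
L[5]='c': occ=1, LF[5]=C('c')+1=2+1=3
L[6]='t': occ=0, LF[6]=C('t')+0=5+0=5

Answer: 4 2 0 1 6 3 5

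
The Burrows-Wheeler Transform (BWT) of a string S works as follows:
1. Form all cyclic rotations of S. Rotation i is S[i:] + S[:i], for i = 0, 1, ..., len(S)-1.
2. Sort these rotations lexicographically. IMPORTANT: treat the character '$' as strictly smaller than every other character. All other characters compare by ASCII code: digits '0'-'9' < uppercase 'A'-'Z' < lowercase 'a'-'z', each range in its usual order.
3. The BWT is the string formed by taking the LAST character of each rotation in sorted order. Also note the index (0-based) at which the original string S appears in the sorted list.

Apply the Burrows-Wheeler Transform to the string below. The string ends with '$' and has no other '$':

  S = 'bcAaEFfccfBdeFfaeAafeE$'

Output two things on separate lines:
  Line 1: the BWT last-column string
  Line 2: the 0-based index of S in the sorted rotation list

All 23 rotations (rotation i = S[i:]+S[:i]):
  rot[0] = bcAaEFfccfBdeFfaeAafeE$
  rot[1] = cAaEFfccfBdeFfaeAafeE$b
  rot[2] = AaEFfccfBdeFfaeAafeE$bc
  rot[3] = aEFfccfBdeFfaeAafeE$bcA
  rot[4] = EFfccfBdeFfaeAafeE$bcAa
  rot[5] = FfccfBdeFfaeAafeE$bcAaE
  rot[6] = fccfBdeFfaeAafeE$bcAaEF
  rot[7] = ccfBdeFfaeAafeE$bcAaEFf
  rot[8] = cfBdeFfaeAafeE$bcAaEFfc
  rot[9] = fBdeFfaeAafeE$bcAaEFfcc
  rot[10] = BdeFfaeAafeE$bcAaEFfccf
  rot[11] = deFfaeAafeE$bcAaEFfccfB
  rot[12] = eFfaeAafeE$bcAaEFfccfBd
  rot[13] = FfaeAafeE$bcAaEFfccfBde
  rot[14] = faeAafeE$bcAaEFfccfBdeF
  rot[15] = aeAafeE$bcAaEFfccfBdeFf
  rot[16] = eAafeE$bcAaEFfccfBdeFfa
  rot[17] = AafeE$bcAaEFfccfBdeFfae
  rot[18] = afeE$bcAaEFfccfBdeFfaeA
  rot[19] = feE$bcAaEFfccfBdeFfaeAa
  rot[20] = eE$bcAaEFfccfBdeFfaeAaf
  rot[21] = E$bcAaEFfccfBdeFfaeAafe
  rot[22] = $bcAaEFfccfBdeFfaeAafeE
Sorted (with $ < everything):
  sorted[0] = $bcAaEFfccfBdeFfaeAafeE  (last char: 'E')
  sorted[1] = AaEFfccfBdeFfaeAafeE$bc  (last char: 'c')
  sorted[2] = AafeE$bcAaEFfccfBdeFfae  (last char: 'e')
  sorted[3] = BdeFfaeAafeE$bcAaEFfccf  (last char: 'f')
  sorted[4] = E$bcAaEFfccfBdeFfaeAafe  (last char: 'e')
  sorted[5] = EFfccfBdeFfaeAafeE$bcAa  (last char: 'a')
  sorted[6] = FfaeAafeE$bcAaEFfccfBde  (last char: 'e')
  sorted[7] = FfccfBdeFfaeAafeE$bcAaE  (last char: 'E')
  sorted[8] = aEFfccfBdeFfaeAafeE$bcA  (last char: 'A')
  sorted[9] = aeAafeE$bcAaEFfccfBdeFf  (last char: 'f')
  sorted[10] = afeE$bcAaEFfccfBdeFfaeA  (last char: 'A')
  sorted[11] = bcAaEFfccfBdeFfaeAafeE$  (last char: '$')
  sorted[12] = cAaEFfccfBdeFfaeAafeE$b  (last char: 'b')
  sorted[13] = ccfBdeFfaeAafeE$bcAaEFf  (last char: 'f')
  sorted[14] = cfBdeFfaeAafeE$bcAaEFfc  (last char: 'c')
  sorted[15] = deFfaeAafeE$bcAaEFfccfB  (last char: 'B')
  sorted[16] = eAafeE$bcAaEFfccfBdeFfa  (last char: 'a')
  sorted[17] = eE$bcAaEFfccfBdeFfaeAaf  (last char: 'f')
  sorted[18] = eFfaeAafeE$bcAaEFfccfBd  (last char: 'd')
  sorted[19] = fBdeFfaeAafeE$bcAaEFfcc  (last char: 'c')
  sorted[20] = faeAafeE$bcAaEFfccfBdeF  (last char: 'F')
  sorted[21] = fccfBdeFfaeAafeE$bcAaEF  (last char: 'F')
  sorted[22] = feE$bcAaEFfccfBdeFfaeAa  (last char: 'a')
Last column: EcefeaeEAfA$bfcBafdcFFa
Original string S is at sorted index 11

Answer: EcefeaeEAfA$bfcBafdcFFa
11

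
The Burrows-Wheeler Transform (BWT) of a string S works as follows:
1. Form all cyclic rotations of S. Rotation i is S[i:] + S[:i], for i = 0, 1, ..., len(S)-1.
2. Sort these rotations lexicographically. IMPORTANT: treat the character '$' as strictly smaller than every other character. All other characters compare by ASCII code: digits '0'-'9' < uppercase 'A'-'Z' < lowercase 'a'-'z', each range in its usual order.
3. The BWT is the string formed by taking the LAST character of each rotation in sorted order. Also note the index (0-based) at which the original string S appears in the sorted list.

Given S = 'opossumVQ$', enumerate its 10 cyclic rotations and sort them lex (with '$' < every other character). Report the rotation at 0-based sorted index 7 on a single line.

Answer: ssumVQ$opo

Derivation:
All 10 rotations (rotation i = S[i:]+S[:i]):
  rot[0] = opossumVQ$
  rot[1] = possumVQ$o
  rot[2] = ossumVQ$op
  rot[3] = ssumVQ$opo
  rot[4] = sumVQ$opos
  rot[5] = umVQ$oposs
  rot[6] = mVQ$opossu
  rot[7] = VQ$opossum
  rot[8] = Q$opossumV
  rot[9] = $opossumVQ
Sorted (with $ < everything):
  sorted[0] = $opossumVQ
  sorted[1] = Q$opossumV
  sorted[2] = VQ$opossum
  sorted[3] = mVQ$opossu
  sorted[4] = opossumVQ$
  sorted[5] = ossumVQ$op
  sorted[6] = possumVQ$o
  sorted[7] = ssumVQ$opo
  sorted[8] = sumVQ$opos
  sorted[9] = umVQ$oposs
sorted[7] = ssumVQ$opo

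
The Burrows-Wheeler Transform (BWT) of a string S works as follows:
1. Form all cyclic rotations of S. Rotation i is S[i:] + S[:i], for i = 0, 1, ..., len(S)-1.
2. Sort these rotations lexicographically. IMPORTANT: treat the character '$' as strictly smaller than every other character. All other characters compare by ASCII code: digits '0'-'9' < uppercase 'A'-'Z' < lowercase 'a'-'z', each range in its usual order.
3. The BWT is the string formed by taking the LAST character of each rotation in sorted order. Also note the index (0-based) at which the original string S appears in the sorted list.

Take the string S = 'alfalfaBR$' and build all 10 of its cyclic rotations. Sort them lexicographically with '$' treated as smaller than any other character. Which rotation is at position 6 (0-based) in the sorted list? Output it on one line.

Answer: faBR$alfal

Derivation:
All 10 rotations (rotation i = S[i:]+S[:i]):
  rot[0] = alfalfaBR$
  rot[1] = lfalfaBR$a
  rot[2] = falfaBR$al
  rot[3] = alfaBR$alf
  rot[4] = lfaBR$alfa
  rot[5] = faBR$alfal
  rot[6] = aBR$alfalf
  rot[7] = BR$alfalfa
  rot[8] = R$alfalfaB
  rot[9] = $alfalfaBR
Sorted (with $ < everything):
  sorted[0] = $alfalfaBR
  sorted[1] = BR$alfalfa
  sorted[2] = R$alfalfaB
  sorted[3] = aBR$alfalf
  sorted[4] = alfaBR$alf
  sorted[5] = alfalfaBR$
  sorted[6] = faBR$alfal
  sorted[7] = falfaBR$al
  sorted[8] = lfaBR$alfa
  sorted[9] = lfalfaBR$a
sorted[6] = faBR$alfal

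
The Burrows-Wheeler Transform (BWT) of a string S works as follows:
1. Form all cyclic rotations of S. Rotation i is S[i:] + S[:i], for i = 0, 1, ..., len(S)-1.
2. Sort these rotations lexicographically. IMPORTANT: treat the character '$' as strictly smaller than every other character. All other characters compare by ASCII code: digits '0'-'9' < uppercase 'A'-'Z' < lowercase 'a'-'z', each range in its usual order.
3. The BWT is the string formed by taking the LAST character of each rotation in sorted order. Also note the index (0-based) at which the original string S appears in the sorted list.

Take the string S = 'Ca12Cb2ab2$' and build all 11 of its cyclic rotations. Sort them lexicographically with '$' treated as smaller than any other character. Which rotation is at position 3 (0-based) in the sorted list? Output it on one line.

Answer: 2Cb2ab2$Ca1

Derivation:
All 11 rotations (rotation i = S[i:]+S[:i]):
  rot[0] = Ca12Cb2ab2$
  rot[1] = a12Cb2ab2$C
  rot[2] = 12Cb2ab2$Ca
  rot[3] = 2Cb2ab2$Ca1
  rot[4] = Cb2ab2$Ca12
  rot[5] = b2ab2$Ca12C
  rot[6] = 2ab2$Ca12Cb
  rot[7] = ab2$Ca12Cb2
  rot[8] = b2$Ca12Cb2a
  rot[9] = 2$Ca12Cb2ab
  rot[10] = $Ca12Cb2ab2
Sorted (with $ < everything):
  sorted[0] = $Ca12Cb2ab2
  sorted[1] = 12Cb2ab2$Ca
  sorted[2] = 2$Ca12Cb2ab
  sorted[3] = 2Cb2ab2$Ca1
  sorted[4] = 2ab2$Ca12Cb
  sorted[5] = Ca12Cb2ab2$
  sorted[6] = Cb2ab2$Ca12
  sorted[7] = a12Cb2ab2$C
  sorted[8] = ab2$Ca12Cb2
  sorted[9] = b2$Ca12Cb2a
  sorted[10] = b2ab2$Ca12C
sorted[3] = 2Cb2ab2$Ca1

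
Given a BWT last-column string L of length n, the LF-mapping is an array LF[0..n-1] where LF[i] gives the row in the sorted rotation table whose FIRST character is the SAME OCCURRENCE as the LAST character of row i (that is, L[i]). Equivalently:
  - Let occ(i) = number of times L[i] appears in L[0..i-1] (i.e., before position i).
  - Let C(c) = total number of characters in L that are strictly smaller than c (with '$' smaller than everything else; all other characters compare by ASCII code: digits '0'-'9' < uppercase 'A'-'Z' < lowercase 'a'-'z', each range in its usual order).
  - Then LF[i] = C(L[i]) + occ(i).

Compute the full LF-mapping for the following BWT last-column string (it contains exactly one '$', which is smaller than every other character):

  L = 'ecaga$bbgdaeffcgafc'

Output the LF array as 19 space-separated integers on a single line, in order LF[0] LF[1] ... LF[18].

Char counts: '$':1, 'a':4, 'b':2, 'c':3, 'd':1, 'e':2, 'f':3, 'g':3
C (first-col start): C('$')=0, C('a')=1, C('b')=5, C('c')=7, C('d')=10, C('e')=11, C('f')=13, C('g')=16
L[0]='e': occ=0, LF[0]=C('e')+0=11+0=11
L[1]='c': occ=0, LF[1]=C('c')+0=7+0=7
L[2]='a': occ=0, LF[2]=C('a')+0=1+0=1
L[3]='g': occ=0, LF[3]=C('g')+0=16+0=16
L[4]='a': occ=1, LF[4]=C('a')+1=1+1=2
L[5]='$': occ=0, LF[5]=C('$')+0=0+0=0
L[6]='b': occ=0, LF[6]=C('b')+0=5+0=5
L[7]='b': occ=1, LF[7]=C('b')+1=5+1=6
L[8]='g': occ=1, LF[8]=C('g')+1=16+1=17
L[9]='d': occ=0, LF[9]=C('d')+0=10+0=10
L[10]='a': occ=2, LF[10]=C('a')+2=1+2=3
L[11]='e': occ=1, LF[11]=C('e')+1=11+1=12
L[12]='f': occ=0, LF[12]=C('f')+0=13+0=13
L[13]='f': occ=1, LF[13]=C('f')+1=13+1=14
L[14]='c': occ=1, LF[14]=C('c')+1=7+1=8
L[15]='g': occ=2, LF[15]=C('g')+2=16+2=18
L[16]='a': occ=3, LF[16]=C('a')+3=1+3=4
L[17]='f': occ=2, LF[17]=C('f')+2=13+2=15
L[18]='c': occ=2, LF[18]=C('c')+2=7+2=9

Answer: 11 7 1 16 2 0 5 6 17 10 3 12 13 14 8 18 4 15 9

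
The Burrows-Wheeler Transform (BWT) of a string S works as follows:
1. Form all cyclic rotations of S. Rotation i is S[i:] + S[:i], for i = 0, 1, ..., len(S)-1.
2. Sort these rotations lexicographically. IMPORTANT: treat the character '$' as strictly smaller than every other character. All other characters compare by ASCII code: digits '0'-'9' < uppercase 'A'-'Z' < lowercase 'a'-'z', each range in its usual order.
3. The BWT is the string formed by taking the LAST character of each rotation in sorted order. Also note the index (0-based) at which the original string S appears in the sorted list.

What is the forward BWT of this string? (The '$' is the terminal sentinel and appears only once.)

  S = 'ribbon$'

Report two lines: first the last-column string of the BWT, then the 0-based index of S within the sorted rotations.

All 7 rotations (rotation i = S[i:]+S[:i]):
  rot[0] = ribbon$
  rot[1] = ibbon$r
  rot[2] = bbon$ri
  rot[3] = bon$rib
  rot[4] = on$ribb
  rot[5] = n$ribbo
  rot[6] = $ribbon
Sorted (with $ < everything):
  sorted[0] = $ribbon  (last char: 'n')
  sorted[1] = bbon$ri  (last char: 'i')
  sorted[2] = bon$rib  (last char: 'b')
  sorted[3] = ibbon$r  (last char: 'r')
  sorted[4] = n$ribbo  (last char: 'o')
  sorted[5] = on$ribb  (last char: 'b')
  sorted[6] = ribbon$  (last char: '$')
Last column: nibrob$
Original string S is at sorted index 6

Answer: nibrob$
6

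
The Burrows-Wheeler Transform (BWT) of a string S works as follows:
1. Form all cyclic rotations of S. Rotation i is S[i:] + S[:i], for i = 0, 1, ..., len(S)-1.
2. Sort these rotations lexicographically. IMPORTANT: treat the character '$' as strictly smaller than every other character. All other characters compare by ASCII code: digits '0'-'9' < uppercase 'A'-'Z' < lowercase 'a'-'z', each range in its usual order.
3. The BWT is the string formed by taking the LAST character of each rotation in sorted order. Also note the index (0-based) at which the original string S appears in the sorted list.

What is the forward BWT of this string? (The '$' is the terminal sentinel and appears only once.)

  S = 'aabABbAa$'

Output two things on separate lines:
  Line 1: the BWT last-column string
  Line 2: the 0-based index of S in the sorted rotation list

All 9 rotations (rotation i = S[i:]+S[:i]):
  rot[0] = aabABbAa$
  rot[1] = abABbAa$a
  rot[2] = bABbAa$aa
  rot[3] = ABbAa$aab
  rot[4] = BbAa$aabA
  rot[5] = bAa$aabAB
  rot[6] = Aa$aabABb
  rot[7] = a$aabABbA
  rot[8] = $aabABbAa
Sorted (with $ < everything):
  sorted[0] = $aabABbAa  (last char: 'a')
  sorted[1] = ABbAa$aab  (last char: 'b')
  sorted[2] = Aa$aabABb  (last char: 'b')
  sorted[3] = BbAa$aabA  (last char: 'A')
  sorted[4] = a$aabABbA  (last char: 'A')
  sorted[5] = aabABbAa$  (last char: '$')
  sorted[6] = abABbAa$a  (last char: 'a')
  sorted[7] = bABbAa$aa  (last char: 'a')
  sorted[8] = bAa$aabAB  (last char: 'B')
Last column: abbAA$aaB
Original string S is at sorted index 5

Answer: abbAA$aaB
5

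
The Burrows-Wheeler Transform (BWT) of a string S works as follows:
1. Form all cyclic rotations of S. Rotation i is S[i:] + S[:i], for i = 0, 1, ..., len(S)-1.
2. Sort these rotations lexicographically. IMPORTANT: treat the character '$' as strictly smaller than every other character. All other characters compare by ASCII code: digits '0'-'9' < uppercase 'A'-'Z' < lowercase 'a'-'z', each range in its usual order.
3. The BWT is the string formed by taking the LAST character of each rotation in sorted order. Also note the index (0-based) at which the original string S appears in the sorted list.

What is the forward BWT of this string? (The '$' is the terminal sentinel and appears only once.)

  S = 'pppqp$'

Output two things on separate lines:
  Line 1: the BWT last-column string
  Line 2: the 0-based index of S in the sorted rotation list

All 6 rotations (rotation i = S[i:]+S[:i]):
  rot[0] = pppqp$
  rot[1] = ppqp$p
  rot[2] = pqp$pp
  rot[3] = qp$ppp
  rot[4] = p$pppq
  rot[5] = $pppqp
Sorted (with $ < everything):
  sorted[0] = $pppqp  (last char: 'p')
  sorted[1] = p$pppq  (last char: 'q')
  sorted[2] = pppqp$  (last char: '$')
  sorted[3] = ppqp$p  (last char: 'p')
  sorted[4] = pqp$pp  (last char: 'p')
  sorted[5] = qp$ppp  (last char: 'p')
Last column: pq$ppp
Original string S is at sorted index 2

Answer: pq$ppp
2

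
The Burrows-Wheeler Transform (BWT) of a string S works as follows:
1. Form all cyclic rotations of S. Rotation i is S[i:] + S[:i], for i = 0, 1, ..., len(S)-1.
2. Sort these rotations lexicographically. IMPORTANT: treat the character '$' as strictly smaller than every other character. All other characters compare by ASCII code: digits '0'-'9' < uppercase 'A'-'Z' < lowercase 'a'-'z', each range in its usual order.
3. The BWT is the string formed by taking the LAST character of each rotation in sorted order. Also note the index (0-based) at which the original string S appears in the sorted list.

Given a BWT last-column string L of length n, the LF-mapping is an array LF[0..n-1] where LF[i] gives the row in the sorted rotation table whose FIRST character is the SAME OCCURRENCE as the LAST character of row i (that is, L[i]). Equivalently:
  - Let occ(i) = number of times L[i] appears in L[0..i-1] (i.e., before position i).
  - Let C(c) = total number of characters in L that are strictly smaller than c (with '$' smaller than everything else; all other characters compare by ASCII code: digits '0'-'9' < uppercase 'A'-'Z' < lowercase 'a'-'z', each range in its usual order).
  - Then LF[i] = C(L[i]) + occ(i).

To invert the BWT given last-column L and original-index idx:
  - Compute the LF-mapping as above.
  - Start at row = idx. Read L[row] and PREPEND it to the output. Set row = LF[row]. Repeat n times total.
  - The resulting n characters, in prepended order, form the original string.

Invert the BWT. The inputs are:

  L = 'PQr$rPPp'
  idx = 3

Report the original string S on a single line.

LF mapping: 1 4 6 0 7 2 3 5
Walk LF starting at row 3, prepending L[row]:
  step 1: row=3, L[3]='$', prepend. Next row=LF[3]=0
  step 2: row=0, L[0]='P', prepend. Next row=LF[0]=1
  step 3: row=1, L[1]='Q', prepend. Next row=LF[1]=4
  step 4: row=4, L[4]='r', prepend. Next row=LF[4]=7
  step 5: row=7, L[7]='p', prepend. Next row=LF[7]=5
  step 6: row=5, L[5]='P', prepend. Next row=LF[5]=2
  step 7: row=2, L[2]='r', prepend. Next row=LF[2]=6
  step 8: row=6, L[6]='P', prepend. Next row=LF[6]=3
Reversed output: PrPprQP$

Answer: PrPprQP$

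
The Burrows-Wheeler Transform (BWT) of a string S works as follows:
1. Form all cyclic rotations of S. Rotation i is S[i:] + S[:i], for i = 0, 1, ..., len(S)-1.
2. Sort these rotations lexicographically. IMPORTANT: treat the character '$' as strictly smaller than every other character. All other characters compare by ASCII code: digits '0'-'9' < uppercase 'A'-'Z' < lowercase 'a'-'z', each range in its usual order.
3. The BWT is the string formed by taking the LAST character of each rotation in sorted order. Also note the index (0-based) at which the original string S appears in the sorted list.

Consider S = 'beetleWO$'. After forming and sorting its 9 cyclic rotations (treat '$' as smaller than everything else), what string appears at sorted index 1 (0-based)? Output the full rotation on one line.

Answer: O$beetleW

Derivation:
All 9 rotations (rotation i = S[i:]+S[:i]):
  rot[0] = beetleWO$
  rot[1] = eetleWO$b
  rot[2] = etleWO$be
  rot[3] = tleWO$bee
  rot[4] = leWO$beet
  rot[5] = eWO$beetl
  rot[6] = WO$beetle
  rot[7] = O$beetleW
  rot[8] = $beetleWO
Sorted (with $ < everything):
  sorted[0] = $beetleWO
  sorted[1] = O$beetleW
  sorted[2] = WO$beetle
  sorted[3] = beetleWO$
  sorted[4] = eWO$beetl
  sorted[5] = eetleWO$b
  sorted[6] = etleWO$be
  sorted[7] = leWO$beet
  sorted[8] = tleWO$bee
sorted[1] = O$beetleW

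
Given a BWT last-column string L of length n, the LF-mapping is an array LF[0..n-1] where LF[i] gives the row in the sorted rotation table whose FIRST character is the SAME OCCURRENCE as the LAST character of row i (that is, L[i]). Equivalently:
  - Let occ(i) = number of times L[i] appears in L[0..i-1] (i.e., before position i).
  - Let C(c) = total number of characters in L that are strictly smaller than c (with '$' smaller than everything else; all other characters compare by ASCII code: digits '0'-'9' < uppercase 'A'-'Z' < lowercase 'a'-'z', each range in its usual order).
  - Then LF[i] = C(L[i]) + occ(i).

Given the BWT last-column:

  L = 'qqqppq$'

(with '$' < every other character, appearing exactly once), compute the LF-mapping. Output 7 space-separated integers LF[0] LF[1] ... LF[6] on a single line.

Char counts: '$':1, 'p':2, 'q':4
C (first-col start): C('$')=0, C('p')=1, C('q')=3
L[0]='q': occ=0, LF[0]=C('q')+0=3+0=3
L[1]='q': occ=1, LF[1]=C('q')+1=3+1=4
L[2]='q': occ=2, LF[2]=C('q')+2=3+2=5
L[3]='p': occ=0, LF[3]=C('p')+0=1+0=1
L[4]='p': occ=1, LF[4]=C('p')+1=1+1=2
L[5]='q': occ=3, LF[5]=C('q')+3=3+3=6
L[6]='$': occ=0, LF[6]=C('$')+0=0+0=0

Answer: 3 4 5 1 2 6 0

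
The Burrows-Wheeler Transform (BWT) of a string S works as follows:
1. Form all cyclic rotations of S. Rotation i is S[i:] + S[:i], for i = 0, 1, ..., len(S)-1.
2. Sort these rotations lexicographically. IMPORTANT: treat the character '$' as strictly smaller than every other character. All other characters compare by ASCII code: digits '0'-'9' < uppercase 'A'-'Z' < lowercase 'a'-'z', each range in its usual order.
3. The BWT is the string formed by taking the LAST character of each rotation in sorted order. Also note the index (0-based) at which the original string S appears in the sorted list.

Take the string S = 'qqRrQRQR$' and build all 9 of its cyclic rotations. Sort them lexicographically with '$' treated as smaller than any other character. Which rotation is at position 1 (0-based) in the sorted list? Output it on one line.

All 9 rotations (rotation i = S[i:]+S[:i]):
  rot[0] = qqRrQRQR$
  rot[1] = qRrQRQR$q
  rot[2] = RrQRQR$qq
  rot[3] = rQRQR$qqR
  rot[4] = QRQR$qqRr
  rot[5] = RQR$qqRrQ
  rot[6] = QR$qqRrQR
  rot[7] = R$qqRrQRQ
  rot[8] = $qqRrQRQR
Sorted (with $ < everything):
  sorted[0] = $qqRrQRQR
  sorted[1] = QR$qqRrQR
  sorted[2] = QRQR$qqRr
  sorted[3] = R$qqRrQRQ
  sorted[4] = RQR$qqRrQ
  sorted[5] = RrQRQR$qq
  sorted[6] = qRrQRQR$q
  sorted[7] = qqRrQRQR$
  sorted[8] = rQRQR$qqR
sorted[1] = QR$qqRrQR

Answer: QR$qqRrQR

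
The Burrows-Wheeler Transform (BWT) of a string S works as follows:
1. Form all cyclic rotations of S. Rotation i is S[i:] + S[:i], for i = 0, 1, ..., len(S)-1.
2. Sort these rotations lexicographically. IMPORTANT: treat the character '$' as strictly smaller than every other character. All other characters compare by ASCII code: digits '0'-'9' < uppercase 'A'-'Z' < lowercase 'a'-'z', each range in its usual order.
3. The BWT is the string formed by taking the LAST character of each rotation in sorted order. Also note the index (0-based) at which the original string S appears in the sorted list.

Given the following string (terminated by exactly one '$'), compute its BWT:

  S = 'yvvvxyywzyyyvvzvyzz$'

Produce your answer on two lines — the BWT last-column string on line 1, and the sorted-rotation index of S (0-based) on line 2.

Answer: zyvyvzvyv$yyyxzvzvwy
9

Derivation:
All 20 rotations (rotation i = S[i:]+S[:i]):
  rot[0] = yvvvxyywzyyyvvzvyzz$
  rot[1] = vvvxyywzyyyvvzvyzz$y
  rot[2] = vvxyywzyyyvvzvyzz$yv
  rot[3] = vxyywzyyyvvzvyzz$yvv
  rot[4] = xyywzyyyvvzvyzz$yvvv
  rot[5] = yywzyyyvvzvyzz$yvvvx
  rot[6] = ywzyyyvvzvyzz$yvvvxy
  rot[7] = wzyyyvvzvyzz$yvvvxyy
  rot[8] = zyyyvvzvyzz$yvvvxyyw
  rot[9] = yyyvvzvyzz$yvvvxyywz
  rot[10] = yyvvzvyzz$yvvvxyywzy
  rot[11] = yvvzvyzz$yvvvxyywzyy
  rot[12] = vvzvyzz$yvvvxyywzyyy
  rot[13] = vzvyzz$yvvvxyywzyyyv
  rot[14] = zvyzz$yvvvxyywzyyyvv
  rot[15] = vyzz$yvvvxyywzyyyvvz
  rot[16] = yzz$yvvvxyywzyyyvvzv
  rot[17] = zz$yvvvxyywzyyyvvzvy
  rot[18] = z$yvvvxyywzyyyvvzvyz
  rot[19] = $yvvvxyywzyyyvvzvyzz
Sorted (with $ < everything):
  sorted[0] = $yvvvxyywzyyyvvzvyzz  (last char: 'z')
  sorted[1] = vvvxyywzyyyvvzvyzz$y  (last char: 'y')
  sorted[2] = vvxyywzyyyvvzvyzz$yv  (last char: 'v')
  sorted[3] = vvzvyzz$yvvvxyywzyyy  (last char: 'y')
  sorted[4] = vxyywzyyyvvzvyzz$yvv  (last char: 'v')
  sorted[5] = vyzz$yvvvxyywzyyyvvz  (last char: 'z')
  sorted[6] = vzvyzz$yvvvxyywzyyyv  (last char: 'v')
  sorted[7] = wzyyyvvzvyzz$yvvvxyy  (last char: 'y')
  sorted[8] = xyywzyyyvvzvyzz$yvvv  (last char: 'v')
  sorted[9] = yvvvxyywzyyyvvzvyzz$  (last char: '$')
  sorted[10] = yvvzvyzz$yvvvxyywzyy  (last char: 'y')
  sorted[11] = ywzyyyvvzvyzz$yvvvxy  (last char: 'y')
  sorted[12] = yyvvzvyzz$yvvvxyywzy  (last char: 'y')
  sorted[13] = yywzyyyvvzvyzz$yvvvx  (last char: 'x')
  sorted[14] = yyyvvzvyzz$yvvvxyywz  (last char: 'z')
  sorted[15] = yzz$yvvvxyywzyyyvvzv  (last char: 'v')
  sorted[16] = z$yvvvxyywzyyyvvzvyz  (last char: 'z')
  sorted[17] = zvyzz$yvvvxyywzyyyvv  (last char: 'v')
  sorted[18] = zyyyvvzvyzz$yvvvxyyw  (last char: 'w')
  sorted[19] = zz$yvvvxyywzyyyvvzvy  (last char: 'y')
Last column: zyvyvzvyv$yyyxzvzvwy
Original string S is at sorted index 9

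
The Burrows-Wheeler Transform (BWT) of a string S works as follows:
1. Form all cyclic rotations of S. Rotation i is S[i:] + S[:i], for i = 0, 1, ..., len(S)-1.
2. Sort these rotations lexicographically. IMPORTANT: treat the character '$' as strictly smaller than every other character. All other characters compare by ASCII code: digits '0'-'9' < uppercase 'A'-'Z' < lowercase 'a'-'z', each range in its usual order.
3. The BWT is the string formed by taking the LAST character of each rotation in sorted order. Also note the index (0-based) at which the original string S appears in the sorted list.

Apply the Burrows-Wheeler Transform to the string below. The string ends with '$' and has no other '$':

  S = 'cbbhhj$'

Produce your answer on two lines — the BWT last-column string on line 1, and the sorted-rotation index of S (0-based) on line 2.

All 7 rotations (rotation i = S[i:]+S[:i]):
  rot[0] = cbbhhj$
  rot[1] = bbhhj$c
  rot[2] = bhhj$cb
  rot[3] = hhj$cbb
  rot[4] = hj$cbbh
  rot[5] = j$cbbhh
  rot[6] = $cbbhhj
Sorted (with $ < everything):
  sorted[0] = $cbbhhj  (last char: 'j')
  sorted[1] = bbhhj$c  (last char: 'c')
  sorted[2] = bhhj$cb  (last char: 'b')
  sorted[3] = cbbhhj$  (last char: '$')
  sorted[4] = hhj$cbb  (last char: 'b')
  sorted[5] = hj$cbbh  (last char: 'h')
  sorted[6] = j$cbbhh  (last char: 'h')
Last column: jcb$bhh
Original string S is at sorted index 3

Answer: jcb$bhh
3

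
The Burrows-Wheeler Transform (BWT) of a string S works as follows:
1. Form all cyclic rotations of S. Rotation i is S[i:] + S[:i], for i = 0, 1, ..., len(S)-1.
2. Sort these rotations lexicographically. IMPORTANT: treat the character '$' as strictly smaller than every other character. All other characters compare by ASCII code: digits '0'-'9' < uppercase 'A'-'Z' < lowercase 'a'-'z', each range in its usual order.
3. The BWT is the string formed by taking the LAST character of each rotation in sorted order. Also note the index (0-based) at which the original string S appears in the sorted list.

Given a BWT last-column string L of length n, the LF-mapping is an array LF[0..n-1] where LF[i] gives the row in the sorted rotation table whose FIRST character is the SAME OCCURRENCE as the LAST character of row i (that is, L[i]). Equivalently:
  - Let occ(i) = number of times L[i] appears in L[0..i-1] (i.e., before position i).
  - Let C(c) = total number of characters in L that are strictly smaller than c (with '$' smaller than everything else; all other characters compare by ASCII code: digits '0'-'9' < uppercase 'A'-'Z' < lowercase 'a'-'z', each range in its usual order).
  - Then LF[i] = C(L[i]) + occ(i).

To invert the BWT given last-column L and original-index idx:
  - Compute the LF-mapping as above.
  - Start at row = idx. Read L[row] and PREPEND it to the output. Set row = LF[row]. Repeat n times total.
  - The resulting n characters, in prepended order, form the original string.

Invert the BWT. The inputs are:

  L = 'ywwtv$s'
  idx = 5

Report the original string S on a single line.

LF mapping: 6 4 5 2 3 0 1
Walk LF starting at row 5, prepending L[row]:
  step 1: row=5, L[5]='$', prepend. Next row=LF[5]=0
  step 2: row=0, L[0]='y', prepend. Next row=LF[0]=6
  step 3: row=6, L[6]='s', prepend. Next row=LF[6]=1
  step 4: row=1, L[1]='w', prepend. Next row=LF[1]=4
  step 5: row=4, L[4]='v', prepend. Next row=LF[4]=3
  step 6: row=3, L[3]='t', prepend. Next row=LF[3]=2
  step 7: row=2, L[2]='w', prepend. Next row=LF[2]=5
Reversed output: wtvwsy$

Answer: wtvwsy$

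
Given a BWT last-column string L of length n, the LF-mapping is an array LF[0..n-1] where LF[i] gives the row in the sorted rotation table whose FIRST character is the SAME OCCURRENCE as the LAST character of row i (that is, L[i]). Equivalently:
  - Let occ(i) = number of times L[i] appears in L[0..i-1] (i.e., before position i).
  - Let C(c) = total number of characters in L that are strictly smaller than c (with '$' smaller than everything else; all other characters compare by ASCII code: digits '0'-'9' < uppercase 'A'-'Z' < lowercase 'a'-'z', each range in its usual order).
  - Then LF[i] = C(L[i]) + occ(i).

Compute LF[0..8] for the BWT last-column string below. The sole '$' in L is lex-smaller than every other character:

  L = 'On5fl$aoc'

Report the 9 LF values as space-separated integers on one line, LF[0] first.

Char counts: '$':1, '5':1, 'O':1, 'a':1, 'c':1, 'f':1, 'l':1, 'n':1, 'o':1
C (first-col start): C('$')=0, C('5')=1, C('O')=2, C('a')=3, C('c')=4, C('f')=5, C('l')=6, C('n')=7, C('o')=8
L[0]='O': occ=0, LF[0]=C('O')+0=2+0=2
L[1]='n': occ=0, LF[1]=C('n')+0=7+0=7
L[2]='5': occ=0, LF[2]=C('5')+0=1+0=1
L[3]='f': occ=0, LF[3]=C('f')+0=5+0=5
L[4]='l': occ=0, LF[4]=C('l')+0=6+0=6
L[5]='$': occ=0, LF[5]=C('$')+0=0+0=0
L[6]='a': occ=0, LF[6]=C('a')+0=3+0=3
L[7]='o': occ=0, LF[7]=C('o')+0=8+0=8
L[8]='c': occ=0, LF[8]=C('c')+0=4+0=4

Answer: 2 7 1 5 6 0 3 8 4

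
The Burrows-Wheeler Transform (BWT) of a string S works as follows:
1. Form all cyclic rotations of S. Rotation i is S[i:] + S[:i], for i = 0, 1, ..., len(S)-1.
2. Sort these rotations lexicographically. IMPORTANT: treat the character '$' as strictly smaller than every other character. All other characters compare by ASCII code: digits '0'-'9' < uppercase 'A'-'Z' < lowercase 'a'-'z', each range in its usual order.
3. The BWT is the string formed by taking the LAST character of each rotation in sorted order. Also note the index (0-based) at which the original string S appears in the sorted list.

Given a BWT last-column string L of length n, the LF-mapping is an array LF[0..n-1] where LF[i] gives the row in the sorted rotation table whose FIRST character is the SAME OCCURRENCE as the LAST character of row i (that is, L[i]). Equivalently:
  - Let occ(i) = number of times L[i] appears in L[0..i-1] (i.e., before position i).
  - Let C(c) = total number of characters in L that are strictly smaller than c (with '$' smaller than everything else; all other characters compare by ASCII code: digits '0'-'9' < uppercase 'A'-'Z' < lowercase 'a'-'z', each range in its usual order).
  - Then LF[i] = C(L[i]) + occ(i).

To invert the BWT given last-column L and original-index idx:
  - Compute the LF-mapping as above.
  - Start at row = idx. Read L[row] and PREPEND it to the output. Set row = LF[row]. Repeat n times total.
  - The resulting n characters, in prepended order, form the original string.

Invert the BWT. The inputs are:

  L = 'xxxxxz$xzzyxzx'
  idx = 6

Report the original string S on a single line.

Answer: xxzxzzyzxxxxx$

Derivation:
LF mapping: 1 2 3 4 5 10 0 6 11 12 9 7 13 8
Walk LF starting at row 6, prepending L[row]:
  step 1: row=6, L[6]='$', prepend. Next row=LF[6]=0
  step 2: row=0, L[0]='x', prepend. Next row=LF[0]=1
  step 3: row=1, L[1]='x', prepend. Next row=LF[1]=2
  step 4: row=2, L[2]='x', prepend. Next row=LF[2]=3
  step 5: row=3, L[3]='x', prepend. Next row=LF[3]=4
  step 6: row=4, L[4]='x', prepend. Next row=LF[4]=5
  step 7: row=5, L[5]='z', prepend. Next row=LF[5]=10
  step 8: row=10, L[10]='y', prepend. Next row=LF[10]=9
  step 9: row=9, L[9]='z', prepend. Next row=LF[9]=12
  step 10: row=12, L[12]='z', prepend. Next row=LF[12]=13
  step 11: row=13, L[13]='x', prepend. Next row=LF[13]=8
  step 12: row=8, L[8]='z', prepend. Next row=LF[8]=11
  step 13: row=11, L[11]='x', prepend. Next row=LF[11]=7
  step 14: row=7, L[7]='x', prepend. Next row=LF[7]=6
Reversed output: xxzxzzyzxxxxx$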